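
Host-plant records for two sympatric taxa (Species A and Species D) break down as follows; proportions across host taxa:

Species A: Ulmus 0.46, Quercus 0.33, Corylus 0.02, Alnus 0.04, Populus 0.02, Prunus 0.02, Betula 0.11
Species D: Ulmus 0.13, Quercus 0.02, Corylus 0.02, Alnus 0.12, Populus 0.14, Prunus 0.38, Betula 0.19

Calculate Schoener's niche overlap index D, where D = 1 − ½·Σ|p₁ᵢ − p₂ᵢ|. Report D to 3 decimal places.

0.360

Σ|p₁ᵢ − p₂ᵢ| = 0.33 + 0.31 + 0.00 + 0.08 + 0.12 + 0.36 + 0.08 = 1.28
D = 1 − ½ × 1.28 = 1 − 0.640 = 0.36000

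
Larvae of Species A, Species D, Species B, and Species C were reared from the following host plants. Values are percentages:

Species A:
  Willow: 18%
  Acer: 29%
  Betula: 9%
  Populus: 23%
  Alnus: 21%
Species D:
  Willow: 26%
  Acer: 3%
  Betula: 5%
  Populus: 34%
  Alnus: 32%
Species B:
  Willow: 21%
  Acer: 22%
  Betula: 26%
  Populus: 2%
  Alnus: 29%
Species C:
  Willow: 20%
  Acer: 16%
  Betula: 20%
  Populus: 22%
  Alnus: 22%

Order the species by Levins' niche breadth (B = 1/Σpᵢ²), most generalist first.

Species C > Species A > Species B > Species D

Convert percentages to proportions (divide by 100).
Σp_Aᵢ² = 0.18² + 0.29² + 0.09² + 0.23² + 0.21² = 0.0324 + 0.0841 + 0.0081 + 0.0529 + 0.0441 = 0.2216
B_A = 1 / 0.2216 = 4.5126
Σp_Dᵢ² = 0.26² + 0.03² + 0.05² + 0.34² + 0.32² = 0.0676 + 0.0009 + 0.0025 + 0.1156 + 0.1024 = 0.2890
B_D = 1 / 0.2890 = 3.4602
Σp_Bᵢ² = 0.21² + 0.22² + 0.26² + 0.02² + 0.29² = 0.0441 + 0.0484 + 0.0676 + 0.0004 + 0.0841 = 0.2446
B_B = 1 / 0.2446 = 4.0883
Σp_Cᵢ² = 0.20² + 0.16² + 0.20² + 0.22² + 0.22² = 0.0400 + 0.0256 + 0.0400 + 0.0484 + 0.0484 = 0.2024
B_C = 1 / 0.2024 = 4.9407
Ranking by B (broadest → narrowest): Species C (4.94) > Species A (4.51) > Species B (4.09) > Species D (3.46)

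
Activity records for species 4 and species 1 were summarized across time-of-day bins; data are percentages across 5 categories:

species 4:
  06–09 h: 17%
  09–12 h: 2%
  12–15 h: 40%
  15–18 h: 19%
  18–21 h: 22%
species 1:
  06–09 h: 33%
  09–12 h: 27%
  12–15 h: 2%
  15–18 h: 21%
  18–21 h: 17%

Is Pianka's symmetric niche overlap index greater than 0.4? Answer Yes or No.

Yes

Convert percentages to proportions (divide by 100).
Σ p₁ᵢp₂ᵢ = 0.0561 + 0.0054 + 0.0080 + 0.0399 + 0.0374 = 0.1468
Σp_1ᵢ² = 0.17² + 0.02² + 0.40² + 0.19² + 0.22² = 0.0289 + 0.0004 + 0.1600 + 0.0361 + 0.0484 = 0.2738
Σp_2ᵢ² = 0.33² + 0.27² + 0.02² + 0.21² + 0.17² = 0.1089 + 0.0729 + 0.0004 + 0.0441 + 0.0289 = 0.2552
O = 0.1468 / √(0.2738 × 0.2552) = 0.1468 / 0.26434 = 0.5553
O = 0.5553 > 0.4 → Yes.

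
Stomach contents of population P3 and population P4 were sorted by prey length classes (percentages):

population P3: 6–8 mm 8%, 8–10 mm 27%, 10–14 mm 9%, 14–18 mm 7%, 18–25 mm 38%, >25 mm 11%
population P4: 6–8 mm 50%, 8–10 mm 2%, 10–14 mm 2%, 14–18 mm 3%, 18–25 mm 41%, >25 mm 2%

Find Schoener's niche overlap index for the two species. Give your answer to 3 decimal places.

0.550

Convert percentages to proportions (divide by 100).
Σ|p₁ᵢ − p₂ᵢ| = 0.42 + 0.25 + 0.07 + 0.04 + 0.03 + 0.09 = 0.90
D = 1 − ½ × 0.90 = 1 − 0.450 = 0.55000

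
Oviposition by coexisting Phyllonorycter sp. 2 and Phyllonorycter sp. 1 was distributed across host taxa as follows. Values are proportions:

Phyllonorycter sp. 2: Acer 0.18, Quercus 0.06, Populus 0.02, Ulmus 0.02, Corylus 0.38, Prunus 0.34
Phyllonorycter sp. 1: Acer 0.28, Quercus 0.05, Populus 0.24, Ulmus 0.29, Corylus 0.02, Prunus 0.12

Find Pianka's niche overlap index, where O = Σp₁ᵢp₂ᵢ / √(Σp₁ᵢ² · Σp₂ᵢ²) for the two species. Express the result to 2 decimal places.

0.42

Σ p₁ᵢp₂ᵢ = 0.0504 + 0.0030 + 0.0048 + 0.0058 + 0.0076 + 0.0408 = 0.1124
Σp_1ᵢ² = 0.18² + 0.06² + 0.02² + 0.02² + 0.38² + 0.34² = 0.0324 + 0.0036 + 0.0004 + 0.0004 + 0.1444 + 0.1156 = 0.2968
Σp_2ᵢ² = 0.28² + 0.05² + 0.24² + 0.29² + 0.02² + 0.12² = 0.0784 + 0.0025 + 0.0576 + 0.0841 + 0.0004 + 0.0144 = 0.2374
O = 0.1124 / √(0.2968 × 0.2374) = 0.1124 / 0.26544 = 0.4234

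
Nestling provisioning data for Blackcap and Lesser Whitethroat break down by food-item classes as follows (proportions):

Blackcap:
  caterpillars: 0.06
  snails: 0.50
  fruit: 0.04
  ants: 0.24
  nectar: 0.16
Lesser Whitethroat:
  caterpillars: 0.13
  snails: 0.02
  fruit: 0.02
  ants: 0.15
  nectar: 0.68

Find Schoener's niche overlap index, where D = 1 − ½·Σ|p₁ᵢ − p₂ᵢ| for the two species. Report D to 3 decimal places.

0.410

Σ|p₁ᵢ − p₂ᵢ| = 0.07 + 0.48 + 0.02 + 0.09 + 0.52 = 1.18
D = 1 − ½ × 1.18 = 1 − 0.590 = 0.41000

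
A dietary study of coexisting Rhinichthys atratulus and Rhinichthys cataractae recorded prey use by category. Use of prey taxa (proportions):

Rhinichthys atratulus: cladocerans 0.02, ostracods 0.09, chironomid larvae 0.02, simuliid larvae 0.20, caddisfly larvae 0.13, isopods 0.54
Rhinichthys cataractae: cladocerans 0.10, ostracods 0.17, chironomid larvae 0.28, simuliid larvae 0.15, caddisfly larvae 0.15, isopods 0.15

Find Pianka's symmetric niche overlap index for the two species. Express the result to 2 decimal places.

Σ p₁ᵢp₂ᵢ = 0.0020 + 0.0153 + 0.0056 + 0.0300 + 0.0195 + 0.0810 = 0.1534
Σp_1ᵢ² = 0.02² + 0.09² + 0.02² + 0.20² + 0.13² + 0.54² = 0.0004 + 0.0081 + 0.0004 + 0.0400 + 0.0169 + 0.2916 = 0.3574
Σp_2ᵢ² = 0.10² + 0.17² + 0.28² + 0.15² + 0.15² + 0.15² = 0.0100 + 0.0289 + 0.0784 + 0.0225 + 0.0225 + 0.0225 = 0.1848
O = 0.1534 / √(0.3574 × 0.1848) = 0.1534 / 0.25700 = 0.5969

0.60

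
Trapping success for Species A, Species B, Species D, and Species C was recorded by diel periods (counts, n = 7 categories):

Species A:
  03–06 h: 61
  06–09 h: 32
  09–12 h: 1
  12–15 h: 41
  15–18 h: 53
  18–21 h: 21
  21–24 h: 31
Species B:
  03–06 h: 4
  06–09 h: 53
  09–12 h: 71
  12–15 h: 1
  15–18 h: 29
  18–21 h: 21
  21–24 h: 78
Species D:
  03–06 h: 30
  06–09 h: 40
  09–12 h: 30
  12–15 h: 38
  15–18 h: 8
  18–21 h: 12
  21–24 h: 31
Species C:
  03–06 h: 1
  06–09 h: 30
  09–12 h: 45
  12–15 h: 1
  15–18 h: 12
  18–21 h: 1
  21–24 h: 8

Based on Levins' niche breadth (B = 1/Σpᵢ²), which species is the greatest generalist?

Species D

Proportions for Species A (n=240): 61/240=0.2542, 32/240=0.1333, 1/240=0.0042, 41/240=0.1708, 53/240=0.2208, 21/240=0.0875, 31/240=0.1292
Proportions for Species B (n=257): 4/257=0.0156, 53/257=0.2062, 71/257=0.2763, 1/257=0.0039, 29/257=0.1128, 21/257=0.0817, 78/257=0.3035
Proportions for Species D (n=189): 30/189=0.1587, 40/189=0.2116, 30/189=0.1587, 38/189=0.2011, 8/189=0.0423, 12/189=0.0635, 31/189=0.1640
Proportions for Species C (n=98): 1/98=0.0102, 30/98=0.3061, 45/98=0.4592, 1/98=0.0102, 12/98=0.1224, 1/98=0.0102, 8/98=0.0816
Σp_Aᵢ² = 0.2542² + 0.1333² + 0.0042² + 0.1708² + 0.2208² + 0.0875² + 0.1292² = 0.064618 + 0.017769 + 0.000018 + 0.029173 + 0.048753 + 0.007656 + 0.016693 = 0.184680
B_A = 1 / 0.184680 = 5.4148
Σp_Bᵢ² = 0.0156² + 0.2062² + 0.2763² + 0.0039² + 0.1128² + 0.0817² + 0.3035² = 0.000243 + 0.042518 + 0.076342 + 0.000015 + 0.012724 + 0.006675 + 0.092112 = 0.230629
B_B = 1 / 0.230629 = 4.3360
Σp_Dᵢ² = 0.1587² + 0.2116² + 0.1587² + 0.2011² + 0.0423² + 0.0635² + 0.1640² = 0.025186 + 0.044775 + 0.025186 + 0.040441 + 0.001789 + 0.004032 + 0.026896 = 0.168305
B_D = 1 / 0.168305 = 5.9416
Σp_Cᵢ² = 0.0102² + 0.3061² + 0.4592² + 0.0102² + 0.1224² + 0.0102² + 0.0816² = 0.000104 + 0.093697 + 0.210865 + 0.000104 + 0.014982 + 0.000104 + 0.006659 = 0.326515
B_C = 1 / 0.326515 = 3.0626
Highest B → broadest niche (most generalist): Species D (B = 5.94).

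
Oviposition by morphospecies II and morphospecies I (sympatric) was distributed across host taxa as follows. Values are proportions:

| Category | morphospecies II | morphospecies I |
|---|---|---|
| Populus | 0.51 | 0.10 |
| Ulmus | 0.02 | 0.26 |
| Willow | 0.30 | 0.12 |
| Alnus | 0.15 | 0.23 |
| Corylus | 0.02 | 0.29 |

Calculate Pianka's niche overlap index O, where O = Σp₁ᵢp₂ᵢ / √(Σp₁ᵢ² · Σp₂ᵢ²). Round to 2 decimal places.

0.45

Σ p₁ᵢp₂ᵢ = 0.0510 + 0.0052 + 0.0360 + 0.0345 + 0.0058 = 0.1325
Σp_1ᵢ² = 0.51² + 0.02² + 0.30² + 0.15² + 0.02² = 0.2601 + 0.0004 + 0.0900 + 0.0225 + 0.0004 = 0.3734
Σp_2ᵢ² = 0.10² + 0.26² + 0.12² + 0.23² + 0.29² = 0.0100 + 0.0676 + 0.0144 + 0.0529 + 0.0841 = 0.2290
O = 0.1325 / √(0.3734 × 0.2290) = 0.1325 / 0.29242 = 0.4531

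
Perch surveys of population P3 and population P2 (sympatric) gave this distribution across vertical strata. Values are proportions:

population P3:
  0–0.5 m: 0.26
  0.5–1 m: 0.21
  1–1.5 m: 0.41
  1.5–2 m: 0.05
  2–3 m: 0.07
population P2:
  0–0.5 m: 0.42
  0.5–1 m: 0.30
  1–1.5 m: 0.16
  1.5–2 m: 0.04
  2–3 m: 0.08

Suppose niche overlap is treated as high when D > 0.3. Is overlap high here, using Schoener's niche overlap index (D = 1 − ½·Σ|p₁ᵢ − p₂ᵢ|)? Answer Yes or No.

Σ|p₁ᵢ − p₂ᵢ| = 0.16 + 0.09 + 0.25 + 0.01 + 0.01 = 0.52
D = 1 − ½ × 0.52 = 1 − 0.260 = 0.7400
D = 0.7400 > 0.3 → Yes.

Yes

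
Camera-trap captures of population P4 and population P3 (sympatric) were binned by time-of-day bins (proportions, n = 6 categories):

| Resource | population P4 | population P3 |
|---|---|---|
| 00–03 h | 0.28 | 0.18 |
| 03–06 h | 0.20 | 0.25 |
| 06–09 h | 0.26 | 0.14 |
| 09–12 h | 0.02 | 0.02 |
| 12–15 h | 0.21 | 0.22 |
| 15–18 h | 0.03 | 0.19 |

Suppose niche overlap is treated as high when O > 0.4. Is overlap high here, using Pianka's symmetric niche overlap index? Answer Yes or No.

Σ p₁ᵢp₂ᵢ = 0.0504 + 0.0500 + 0.0364 + 0.0004 + 0.0462 + 0.0057 = 0.1891
Σp_1ᵢ² = 0.28² + 0.20² + 0.26² + 0.02² + 0.21² + 0.03² = 0.0784 + 0.0400 + 0.0676 + 0.0004 + 0.0441 + 0.0009 = 0.2314
Σp_2ᵢ² = 0.18² + 0.25² + 0.14² + 0.02² + 0.22² + 0.19² = 0.0324 + 0.0625 + 0.0196 + 0.0004 + 0.0484 + 0.0361 = 0.1994
O = 0.1891 / √(0.2314 × 0.1994) = 0.1891 / 0.21480 = 0.8804
O = 0.8804 > 0.4 → Yes.

Yes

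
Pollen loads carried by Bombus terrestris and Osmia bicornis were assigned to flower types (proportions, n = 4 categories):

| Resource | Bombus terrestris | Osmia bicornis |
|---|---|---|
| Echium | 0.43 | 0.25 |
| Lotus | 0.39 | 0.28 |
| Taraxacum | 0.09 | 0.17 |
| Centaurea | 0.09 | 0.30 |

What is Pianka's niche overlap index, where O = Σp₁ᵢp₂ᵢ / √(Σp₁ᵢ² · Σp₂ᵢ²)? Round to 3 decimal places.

Σ p₁ᵢp₂ᵢ = 0.1075 + 0.1092 + 0.0153 + 0.0270 = 0.2590
Σp_1ᵢ² = 0.43² + 0.39² + 0.09² + 0.09² = 0.1849 + 0.1521 + 0.0081 + 0.0081 = 0.3532
Σp_2ᵢ² = 0.25² + 0.28² + 0.17² + 0.30² = 0.0625 + 0.0784 + 0.0289 + 0.0900 = 0.2598
O = 0.2590 / √(0.3532 × 0.2598) = 0.2590 / 0.302921 = 0.85501

0.855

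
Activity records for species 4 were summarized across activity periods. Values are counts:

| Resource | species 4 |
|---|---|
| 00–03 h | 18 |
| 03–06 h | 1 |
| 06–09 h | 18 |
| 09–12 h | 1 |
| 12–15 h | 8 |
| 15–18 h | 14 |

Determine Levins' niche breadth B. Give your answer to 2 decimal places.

Proportions for species 4 (n=60): 18/60=0.3000, 1/60=0.0167, 18/60=0.3000, 1/60=0.0167, 8/60=0.1333, 14/60=0.2333
Σpᵢ² = 0.3000² + 0.0167² + 0.3000² + 0.0167² + 0.1333² + 0.2333² = 0.090000 + 0.000279 + 0.090000 + 0.000279 + 0.017769 + 0.054429 = 0.252756
B = 1 / 0.252756 = 3.9564

3.96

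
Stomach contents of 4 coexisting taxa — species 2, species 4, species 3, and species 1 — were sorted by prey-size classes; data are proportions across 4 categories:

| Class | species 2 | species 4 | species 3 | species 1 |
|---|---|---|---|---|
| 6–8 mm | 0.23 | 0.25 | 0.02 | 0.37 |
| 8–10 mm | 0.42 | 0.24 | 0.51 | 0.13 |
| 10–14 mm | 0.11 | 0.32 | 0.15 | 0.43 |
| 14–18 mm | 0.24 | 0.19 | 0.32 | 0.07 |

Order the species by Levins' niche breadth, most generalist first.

Σp_2ᵢ² = 0.23² + 0.42² + 0.11² + 0.24² = 0.0529 + 0.1764 + 0.0121 + 0.0576 = 0.2990
B_2 = 1 / 0.2990 = 3.3445
Σp_4ᵢ² = 0.25² + 0.24² + 0.32² + 0.19² = 0.0625 + 0.0576 + 0.1024 + 0.0361 = 0.2586
B_4 = 1 / 0.2586 = 3.8670
Σp_3ᵢ² = 0.02² + 0.51² + 0.15² + 0.32² = 0.0004 + 0.2601 + 0.0225 + 0.1024 = 0.3854
B_3 = 1 / 0.3854 = 2.5947
Σp_1ᵢ² = 0.37² + 0.13² + 0.43² + 0.07² = 0.1369 + 0.0169 + 0.1849 + 0.0049 = 0.3436
B_1 = 1 / 0.3436 = 2.9104
Ranking by B (broadest → narrowest): species 4 (3.87) > species 2 (3.34) > species 1 (2.91) > species 3 (2.59)

species 4 > species 2 > species 1 > species 3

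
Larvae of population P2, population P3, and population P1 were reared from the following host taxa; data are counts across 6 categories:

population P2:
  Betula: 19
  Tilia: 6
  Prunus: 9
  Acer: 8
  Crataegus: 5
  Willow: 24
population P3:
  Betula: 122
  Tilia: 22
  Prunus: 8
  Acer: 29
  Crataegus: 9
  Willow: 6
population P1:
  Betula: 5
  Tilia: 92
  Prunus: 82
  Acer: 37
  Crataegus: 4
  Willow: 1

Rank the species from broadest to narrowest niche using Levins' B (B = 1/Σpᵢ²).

population P2 > population P1 > population P3

Proportions for population P2 (n=71): 19/71=0.2676, 6/71=0.0845, 9/71=0.1268, 8/71=0.1127, 5/71=0.0704, 24/71=0.3380
Proportions for population P3 (n=196): 122/196=0.6224, 22/196=0.1122, 8/196=0.0408, 29/196=0.1480, 9/196=0.0459, 6/196=0.0306
Proportions for population P1 (n=221): 5/221=0.0226, 92/221=0.4163, 82/221=0.3710, 37/221=0.1674, 4/221=0.0181, 1/221=0.0045
Σp_P2ᵢ² = 0.2676² + 0.0845² + 0.1268² + 0.1127² + 0.0704² + 0.3380² = 0.071610 + 0.007140 + 0.016078 + 0.012701 + 0.004956 + 0.114244 = 0.226729
B_P2 = 1 / 0.226729 = 4.4106
Σp_P3ᵢ² = 0.6224² + 0.1122² + 0.0408² + 0.1480² + 0.0459² + 0.0306² = 0.387382 + 0.012589 + 0.001665 + 0.021904 + 0.002107 + 0.000936 = 0.426583
B_P3 = 1 / 0.426583 = 2.3442
Σp_P1ᵢ² = 0.0226² + 0.4163² + 0.3710² + 0.1674² + 0.0181² + 0.0045² = 0.000511 + 0.173306 + 0.137641 + 0.028023 + 0.000328 + 0.000020 = 0.339829
B_P1 = 1 / 0.339829 = 2.9427
Ranking by B (broadest → narrowest): population P2 (4.41) > population P1 (2.94) > population P3 (2.34)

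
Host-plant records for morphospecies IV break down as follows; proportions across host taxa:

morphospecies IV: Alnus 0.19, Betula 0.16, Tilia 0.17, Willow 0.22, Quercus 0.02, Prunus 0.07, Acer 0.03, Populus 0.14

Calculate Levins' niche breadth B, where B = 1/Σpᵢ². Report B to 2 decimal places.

6.07

Σpᵢ² = 0.19² + 0.16² + 0.17² + 0.22² + 0.02² + 0.07² + 0.03² + 0.14² = 0.0361 + 0.0256 + 0.0289 + 0.0484 + 0.0004 + 0.0049 + 0.0009 + 0.0196 = 0.1648
B = 1 / 0.1648 = 6.0680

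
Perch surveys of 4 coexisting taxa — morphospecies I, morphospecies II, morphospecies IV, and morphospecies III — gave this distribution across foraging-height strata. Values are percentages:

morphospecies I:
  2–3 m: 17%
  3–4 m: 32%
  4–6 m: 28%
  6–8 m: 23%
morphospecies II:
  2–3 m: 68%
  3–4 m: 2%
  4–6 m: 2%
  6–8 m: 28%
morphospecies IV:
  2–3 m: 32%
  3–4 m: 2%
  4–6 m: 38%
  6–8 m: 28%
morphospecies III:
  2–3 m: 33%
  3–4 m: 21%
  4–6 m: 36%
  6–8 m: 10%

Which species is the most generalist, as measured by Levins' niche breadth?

morphospecies I

Convert percentages to proportions (divide by 100).
Σp_Iᵢ² = 0.17² + 0.32² + 0.28² + 0.23² = 0.0289 + 0.1024 + 0.0784 + 0.0529 = 0.2626
B_I = 1 / 0.2626 = 3.8081
Σp_IIᵢ² = 0.68² + 0.02² + 0.02² + 0.28² = 0.4624 + 0.0004 + 0.0004 + 0.0784 = 0.5416
B_II = 1 / 0.5416 = 1.8464
Σp_IVᵢ² = 0.32² + 0.02² + 0.38² + 0.28² = 0.1024 + 0.0004 + 0.1444 + 0.0784 = 0.3256
B_IV = 1 / 0.3256 = 3.0713
Σp_IIIᵢ² = 0.33² + 0.21² + 0.36² + 0.10² = 0.1089 + 0.0441 + 0.1296 + 0.0100 = 0.2926
B_III = 1 / 0.2926 = 3.4176
Highest B → broadest niche (most generalist): morphospecies I (B = 3.81).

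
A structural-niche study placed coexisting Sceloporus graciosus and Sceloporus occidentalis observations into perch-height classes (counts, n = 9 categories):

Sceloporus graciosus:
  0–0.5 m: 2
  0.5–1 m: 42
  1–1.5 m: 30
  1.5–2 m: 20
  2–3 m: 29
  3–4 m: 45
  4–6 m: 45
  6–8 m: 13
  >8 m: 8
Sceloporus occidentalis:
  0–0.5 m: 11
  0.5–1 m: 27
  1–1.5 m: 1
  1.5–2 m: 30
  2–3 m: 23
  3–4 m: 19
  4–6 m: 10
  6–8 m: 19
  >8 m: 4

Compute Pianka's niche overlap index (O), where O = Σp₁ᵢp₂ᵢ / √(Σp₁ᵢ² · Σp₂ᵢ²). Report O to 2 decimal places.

Proportions for Sceloporus graciosus (n=234): 2/234=0.0085, 42/234=0.1795, 30/234=0.1282, 20/234=0.0855, 29/234=0.1239, 45/234=0.1923, 45/234=0.1923, 13/234=0.0556, 8/234=0.0342
Proportions for Sceloporus occidentalis (n=144): 11/144=0.0764, 27/144=0.1875, 1/144=0.0069, 30/144=0.2083, 23/144=0.1597, 19/144=0.1319, 10/144=0.0694, 19/144=0.1319, 4/144=0.0278
Σ p₁ᵢp₂ᵢ = 0.000649 + 0.033656 + 0.000885 + 0.017810 + 0.019787 + 0.025364 + 0.013346 + 0.007334 + 0.000951 = 0.119782
Σp_1ᵢ² = 0.0085² + 0.1795² + 0.1282² + 0.0855² + 0.1239² + 0.1923² + 0.1923² + 0.0556² + 0.0342² = 0.000072 + 0.032220 + 0.016435 + 0.007310 + 0.015351 + 0.036979 + 0.036979 + 0.003091 + 0.001170 = 0.149607
Σp_2ᵢ² = 0.0764² + 0.1875² + 0.0069² + 0.2083² + 0.1597² + 0.1319² + 0.0694² + 0.1319² + 0.0278² = 0.005837 + 0.035156 + 0.000048 + 0.043389 + 0.025504 + 0.017398 + 0.004816 + 0.017398 + 0.000773 = 0.150319
O = 0.119782 / √(0.149607 × 0.150319) = 0.119782 / 0.1499626 = 0.7987

0.80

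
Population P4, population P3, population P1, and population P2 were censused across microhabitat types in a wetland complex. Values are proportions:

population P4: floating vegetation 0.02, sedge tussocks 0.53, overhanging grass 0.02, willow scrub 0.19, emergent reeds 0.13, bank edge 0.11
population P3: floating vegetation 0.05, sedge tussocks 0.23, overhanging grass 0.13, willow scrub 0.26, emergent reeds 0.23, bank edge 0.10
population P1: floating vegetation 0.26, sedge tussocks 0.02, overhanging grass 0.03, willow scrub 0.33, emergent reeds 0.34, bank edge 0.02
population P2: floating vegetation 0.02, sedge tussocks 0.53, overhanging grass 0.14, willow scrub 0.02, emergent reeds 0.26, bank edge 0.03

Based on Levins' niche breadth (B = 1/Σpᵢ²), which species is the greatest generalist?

Σp_P4ᵢ² = 0.02² + 0.53² + 0.02² + 0.19² + 0.13² + 0.11² = 0.0004 + 0.2809 + 0.0004 + 0.0361 + 0.0169 + 0.0121 = 0.3468
B_P4 = 1 / 0.3468 = 2.8835
Σp_P3ᵢ² = 0.05² + 0.23² + 0.13² + 0.26² + 0.23² + 0.10² = 0.0025 + 0.0529 + 0.0169 + 0.0676 + 0.0529 + 0.0100 = 0.2028
B_P3 = 1 / 0.2028 = 4.9310
Σp_P1ᵢ² = 0.26² + 0.02² + 0.03² + 0.33² + 0.34² + 0.02² = 0.0676 + 0.0004 + 0.0009 + 0.1089 + 0.1156 + 0.0004 = 0.2938
B_P1 = 1 / 0.2938 = 3.4037
Σp_P2ᵢ² = 0.02² + 0.53² + 0.14² + 0.02² + 0.26² + 0.03² = 0.0004 + 0.2809 + 0.0196 + 0.0004 + 0.0676 + 0.0009 = 0.3698
B_P2 = 1 / 0.3698 = 2.7042
Highest B → broadest niche (most generalist): population P3 (B = 4.93).

population P3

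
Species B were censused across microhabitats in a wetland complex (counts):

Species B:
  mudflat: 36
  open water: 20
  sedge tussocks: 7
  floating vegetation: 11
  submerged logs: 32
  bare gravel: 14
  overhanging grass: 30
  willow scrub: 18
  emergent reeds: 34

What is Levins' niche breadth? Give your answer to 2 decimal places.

Proportions for Species B (n=202): 36/202=0.1782, 20/202=0.0990, 7/202=0.0347, 11/202=0.0545, 32/202=0.1584, 14/202=0.0693, 30/202=0.1485, 18/202=0.0891, 34/202=0.1683
Σpᵢ² = 0.1782² + 0.0990² + 0.0347² + 0.0545² + 0.1584² + 0.0693² + 0.1485² + 0.0891² + 0.1683² = 0.031755 + 0.009801 + 0.001204 + 0.002970 + 0.025091 + 0.004802 + 0.022052 + 0.007939 + 0.028325 = 0.133939
B = 1 / 0.133939 = 7.4661

7.47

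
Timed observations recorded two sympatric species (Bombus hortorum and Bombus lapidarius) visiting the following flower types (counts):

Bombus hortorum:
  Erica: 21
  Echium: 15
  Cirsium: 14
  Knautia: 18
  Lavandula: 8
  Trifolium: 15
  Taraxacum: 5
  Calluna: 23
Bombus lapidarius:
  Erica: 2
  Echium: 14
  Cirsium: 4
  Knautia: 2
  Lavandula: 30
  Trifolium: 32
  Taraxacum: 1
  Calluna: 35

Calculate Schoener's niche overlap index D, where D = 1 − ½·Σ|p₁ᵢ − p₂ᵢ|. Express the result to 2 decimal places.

Proportions for Bombus hortorum (n=119): 21/119=0.1765, 15/119=0.1261, 14/119=0.1176, 18/119=0.1513, 8/119=0.0672, 15/119=0.1261, 5/119=0.0420, 23/119=0.1933
Proportions for Bombus lapidarius (n=120): 2/120=0.0167, 14/120=0.1167, 4/120=0.0333, 2/120=0.0167, 30/120=0.2500, 32/120=0.2667, 1/120=0.0083, 35/120=0.2917
Σ|p₁ᵢ − p₂ᵢ| = 0.1598 + 0.0094 + 0.0843 + 0.1346 + 0.1828 + 0.1406 + 0.0337 + 0.0984 = 0.8436
D = 1 − ½ × 0.8436 = 1 − 0.42180 = 0.57820

0.58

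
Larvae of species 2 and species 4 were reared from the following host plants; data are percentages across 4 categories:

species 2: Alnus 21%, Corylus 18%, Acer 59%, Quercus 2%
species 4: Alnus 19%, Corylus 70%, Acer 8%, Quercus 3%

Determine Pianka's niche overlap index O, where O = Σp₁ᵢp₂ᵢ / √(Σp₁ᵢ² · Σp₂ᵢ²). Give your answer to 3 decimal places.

0.449

Convert percentages to proportions (divide by 100).
Σ p₁ᵢp₂ᵢ = 0.0399 + 0.1260 + 0.0472 + 0.0006 = 0.2137
Σp_1ᵢ² = 0.21² + 0.18² + 0.59² + 0.02² = 0.0441 + 0.0324 + 0.3481 + 0.0004 = 0.4250
Σp_2ᵢ² = 0.19² + 0.70² + 0.08² + 0.03² = 0.0361 + 0.4900 + 0.0064 + 0.0009 = 0.5334
O = 0.2137 / √(0.4250 × 0.5334) = 0.2137 / 0.476125 = 0.44883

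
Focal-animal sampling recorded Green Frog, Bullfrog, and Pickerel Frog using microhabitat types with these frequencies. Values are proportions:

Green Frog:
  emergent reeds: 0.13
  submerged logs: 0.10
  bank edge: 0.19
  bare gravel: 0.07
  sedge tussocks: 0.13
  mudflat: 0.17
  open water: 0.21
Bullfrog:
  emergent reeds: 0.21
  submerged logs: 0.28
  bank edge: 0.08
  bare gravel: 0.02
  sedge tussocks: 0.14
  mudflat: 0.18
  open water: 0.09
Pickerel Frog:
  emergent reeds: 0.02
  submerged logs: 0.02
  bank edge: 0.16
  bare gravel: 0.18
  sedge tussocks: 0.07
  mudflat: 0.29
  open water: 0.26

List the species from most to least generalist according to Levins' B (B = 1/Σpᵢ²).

Σp_Greeᵢ² = 0.13² + 0.10² + 0.19² + 0.07² + 0.13² + 0.17² + 0.21² = 0.0169 + 0.0100 + 0.0361 + 0.0049 + 0.0169 + 0.0289 + 0.0441 = 0.1578
B_Gree = 1 / 0.1578 = 6.3371
Σp_Bullᵢ² = 0.21² + 0.28² + 0.08² + 0.02² + 0.14² + 0.18² + 0.09² = 0.0441 + 0.0784 + 0.0064 + 0.0004 + 0.0196 + 0.0324 + 0.0081 = 0.1894
B_Bull = 1 / 0.1894 = 5.2798
Σp_Pickᵢ² = 0.02² + 0.02² + 0.16² + 0.18² + 0.07² + 0.29² + 0.26² = 0.0004 + 0.0004 + 0.0256 + 0.0324 + 0.0049 + 0.0841 + 0.0676 = 0.2154
B_Pick = 1 / 0.2154 = 4.6425
Ranking by B (broadest → narrowest): Green Frog (6.34) > Bullfrog (5.28) > Pickerel Frog (4.64)

Green Frog > Bullfrog > Pickerel Frog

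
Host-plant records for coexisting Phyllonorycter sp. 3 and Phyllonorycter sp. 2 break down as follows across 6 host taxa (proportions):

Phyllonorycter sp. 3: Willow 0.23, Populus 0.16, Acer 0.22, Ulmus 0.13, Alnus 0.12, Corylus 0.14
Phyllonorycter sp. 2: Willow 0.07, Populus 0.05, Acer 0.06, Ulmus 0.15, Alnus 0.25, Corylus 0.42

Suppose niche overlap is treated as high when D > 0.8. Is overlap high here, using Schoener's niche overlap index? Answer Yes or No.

No

Σ|p₁ᵢ − p₂ᵢ| = 0.16 + 0.11 + 0.16 + 0.02 + 0.13 + 0.28 = 0.86
D = 1 − ½ × 0.86 = 1 − 0.430 = 0.5700
D = 0.5700 < 0.8 → No.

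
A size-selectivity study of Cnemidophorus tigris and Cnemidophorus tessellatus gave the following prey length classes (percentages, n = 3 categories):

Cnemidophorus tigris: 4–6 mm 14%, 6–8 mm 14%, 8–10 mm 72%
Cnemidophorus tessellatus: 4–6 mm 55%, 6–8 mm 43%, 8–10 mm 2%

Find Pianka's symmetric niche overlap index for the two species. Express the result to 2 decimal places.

Convert percentages to proportions (divide by 100).
Σ p₁ᵢp₂ᵢ = 0.0770 + 0.0602 + 0.0144 = 0.1516
Σp_1ᵢ² = 0.14² + 0.14² + 0.72² = 0.0196 + 0.0196 + 0.5184 = 0.5576
Σp_2ᵢ² = 0.55² + 0.43² + 0.02² = 0.3025 + 0.1849 + 0.0004 = 0.4878
O = 0.1516 / √(0.5576 × 0.4878) = 0.1516 / 0.52153 = 0.2907

0.29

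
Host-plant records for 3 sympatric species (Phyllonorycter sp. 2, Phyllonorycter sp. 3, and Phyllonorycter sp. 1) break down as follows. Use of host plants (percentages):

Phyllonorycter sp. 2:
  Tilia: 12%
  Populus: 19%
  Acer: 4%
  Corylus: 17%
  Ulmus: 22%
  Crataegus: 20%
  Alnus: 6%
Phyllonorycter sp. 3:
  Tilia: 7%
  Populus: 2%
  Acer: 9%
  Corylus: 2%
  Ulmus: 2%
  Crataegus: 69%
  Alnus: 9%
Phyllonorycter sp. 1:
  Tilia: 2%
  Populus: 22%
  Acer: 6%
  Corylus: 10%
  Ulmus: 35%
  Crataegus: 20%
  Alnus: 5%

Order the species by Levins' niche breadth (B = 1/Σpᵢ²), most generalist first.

Phyllonorycter sp. 2 > Phyllonorycter sp. 1 > Phyllonorycter sp. 3

Convert percentages to proportions (divide by 100).
Σp_2ᵢ² = 0.12² + 0.19² + 0.04² + 0.17² + 0.22² + 0.20² + 0.06² = 0.0144 + 0.0361 + 0.0016 + 0.0289 + 0.0484 + 0.0400 + 0.0036 = 0.1730
B_2 = 1 / 0.1730 = 5.7803
Σp_3ᵢ² = 0.07² + 0.02² + 0.09² + 0.02² + 0.02² + 0.69² + 0.09² = 0.0049 + 0.0004 + 0.0081 + 0.0004 + 0.0004 + 0.4761 + 0.0081 = 0.4984
B_3 = 1 / 0.4984 = 2.0064
Σp_1ᵢ² = 0.02² + 0.22² + 0.06² + 0.10² + 0.35² + 0.20² + 0.05² = 0.0004 + 0.0484 + 0.0036 + 0.0100 + 0.1225 + 0.0400 + 0.0025 = 0.2274
B_1 = 1 / 0.2274 = 4.3975
Ranking by B (broadest → narrowest): Phyllonorycter sp. 2 (5.78) > Phyllonorycter sp. 1 (4.40) > Phyllonorycter sp. 3 (2.01)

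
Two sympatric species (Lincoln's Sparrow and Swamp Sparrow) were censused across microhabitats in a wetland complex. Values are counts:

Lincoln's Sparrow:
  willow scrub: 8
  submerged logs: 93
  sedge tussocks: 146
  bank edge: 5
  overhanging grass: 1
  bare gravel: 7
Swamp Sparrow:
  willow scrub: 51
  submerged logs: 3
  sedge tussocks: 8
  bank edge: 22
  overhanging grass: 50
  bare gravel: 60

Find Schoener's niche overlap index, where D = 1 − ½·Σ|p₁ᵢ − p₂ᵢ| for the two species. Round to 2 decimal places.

Proportions for Lincoln's Sparrow (n=260): 8/260=0.0308, 93/260=0.3577, 146/260=0.5615, 5/260=0.0192, 1/260=0.0038, 7/260=0.0269
Proportions for Swamp Sparrow (n=194): 51/194=0.2629, 3/194=0.0155, 8/194=0.0412, 22/194=0.1134, 50/194=0.2577, 60/194=0.3093
Σ|p₁ᵢ − p₂ᵢ| = 0.2321 + 0.3422 + 0.5203 + 0.0942 + 0.2539 + 0.2824 = 1.7251
D = 1 − ½ × 1.7251 = 1 − 0.86255 = 0.13745

0.14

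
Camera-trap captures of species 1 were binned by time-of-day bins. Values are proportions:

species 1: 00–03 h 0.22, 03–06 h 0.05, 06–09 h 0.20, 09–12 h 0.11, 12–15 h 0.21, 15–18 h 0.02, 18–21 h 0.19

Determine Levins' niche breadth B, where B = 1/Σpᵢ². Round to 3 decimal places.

Σpᵢ² = 0.22² + 0.05² + 0.20² + 0.11² + 0.21² + 0.02² + 0.19² = 0.0484 + 0.0025 + 0.0400 + 0.0121 + 0.0441 + 0.0004 + 0.0361 = 0.1836
B = 1 / 0.1836 = 5.44662

5.447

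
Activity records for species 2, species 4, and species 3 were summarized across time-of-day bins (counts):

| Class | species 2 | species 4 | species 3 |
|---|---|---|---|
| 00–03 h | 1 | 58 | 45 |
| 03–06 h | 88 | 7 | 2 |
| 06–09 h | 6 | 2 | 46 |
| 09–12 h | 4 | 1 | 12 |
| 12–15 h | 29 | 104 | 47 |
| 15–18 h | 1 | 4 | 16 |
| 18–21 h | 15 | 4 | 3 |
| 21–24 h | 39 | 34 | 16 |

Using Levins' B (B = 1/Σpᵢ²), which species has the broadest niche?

species 3

Proportions for species 2 (n=183): 1/183=0.0055, 88/183=0.4809, 6/183=0.0328, 4/183=0.0219, 29/183=0.1585, 1/183=0.0055, 15/183=0.0820, 39/183=0.2131
Proportions for species 4 (n=214): 58/214=0.2710, 7/214=0.0327, 2/214=0.0093, 1/214=0.0047, 104/214=0.4860, 4/214=0.0187, 4/214=0.0187, 34/214=0.1589
Proportions for species 3 (n=187): 45/187=0.2406, 2/187=0.0107, 46/187=0.2460, 12/187=0.0642, 47/187=0.2513, 16/187=0.0856, 3/187=0.0160, 16/187=0.0856
Σp_2ᵢ² = 0.0055² + 0.4809² + 0.0328² + 0.0219² + 0.1585² + 0.0055² + 0.0820² + 0.2131² = 0.000030 + 0.231265 + 0.001076 + 0.000480 + 0.025122 + 0.000030 + 0.006724 + 0.045412 = 0.310139
B_2 = 1 / 0.310139 = 3.2244
Σp_4ᵢ² = 0.2710² + 0.0327² + 0.0093² + 0.0047² + 0.4860² + 0.0187² + 0.0187² + 0.1589² = 0.073441 + 0.001069 + 0.000086 + 0.000022 + 0.236196 + 0.000350 + 0.000350 + 0.025249 = 0.336763
B_4 = 1 / 0.336763 = 2.9694
Σp_3ᵢ² = 0.2406² + 0.0107² + 0.2460² + 0.0642² + 0.2513² + 0.0856² + 0.0160² + 0.0856² = 0.057888 + 0.000114 + 0.060516 + 0.004122 + 0.063152 + 0.007327 + 0.000256 + 0.007327 = 0.200702
B_3 = 1 / 0.200702 = 4.9825
Highest B → broadest niche (most generalist): species 3 (B = 4.98).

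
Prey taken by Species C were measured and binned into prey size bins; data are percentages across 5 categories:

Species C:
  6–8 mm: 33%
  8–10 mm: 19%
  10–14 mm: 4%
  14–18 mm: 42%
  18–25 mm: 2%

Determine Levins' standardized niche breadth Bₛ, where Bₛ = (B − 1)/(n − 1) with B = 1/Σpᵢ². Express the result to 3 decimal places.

Convert percentages to proportions (divide by 100).
Σpᵢ² = 0.33² + 0.19² + 0.04² + 0.42² + 0.02² = 0.1089 + 0.0361 + 0.0016 + 0.1764 + 0.0004 = 0.3234
B = 1 / 0.3234 = 3.09215
Bₛ = (B − 1)/(n − 1) = (3.09215 − 1)/(5 − 1) = 2.09215/4 = 0.52304

0.523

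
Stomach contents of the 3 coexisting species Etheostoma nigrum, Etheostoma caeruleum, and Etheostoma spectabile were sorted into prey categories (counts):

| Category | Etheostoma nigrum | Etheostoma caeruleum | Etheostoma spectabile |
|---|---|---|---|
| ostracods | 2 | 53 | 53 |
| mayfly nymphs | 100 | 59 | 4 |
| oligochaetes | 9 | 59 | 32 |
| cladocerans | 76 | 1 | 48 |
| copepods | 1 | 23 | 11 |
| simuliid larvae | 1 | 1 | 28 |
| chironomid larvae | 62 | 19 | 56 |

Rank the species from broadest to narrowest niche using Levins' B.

Etheostoma spectabile > Etheostoma caeruleum > Etheostoma nigrum

Proportions for Etheostoma nigrum (n=251): 2/251=0.0080, 100/251=0.3984, 9/251=0.0359, 76/251=0.3028, 1/251=0.0040, 1/251=0.0040, 62/251=0.2470
Proportions for Etheostoma caeruleum (n=215): 53/215=0.2465, 59/215=0.2744, 59/215=0.2744, 1/215=0.0047, 23/215=0.1070, 1/215=0.0047, 19/215=0.0884
Proportions for Etheostoma spectabile (n=232): 53/232=0.2284, 4/232=0.0172, 32/232=0.1379, 48/232=0.2069, 11/232=0.0474, 28/232=0.1207, 56/232=0.2414
Σp_nigrᵢ² = 0.0080² + 0.3984² + 0.0359² + 0.3028² + 0.0040² + 0.0040² + 0.2470² = 0.000064 + 0.158723 + 0.001289 + 0.091688 + 0.000016 + 0.000016 + 0.061009 = 0.312805
B_nigr = 1 / 0.312805 = 3.1969
Σp_caerᵢ² = 0.2465² + 0.2744² + 0.2744² + 0.0047² + 0.1070² + 0.0047² + 0.0884² = 0.060762 + 0.075295 + 0.075295 + 0.000022 + 0.011449 + 0.000022 + 0.007815 = 0.230660
B_caer = 1 / 0.230660 = 4.3354
Σp_specᵢ² = 0.2284² + 0.0172² + 0.1379² + 0.2069² + 0.0474² + 0.1207² + 0.2414² = 0.052167 + 0.000296 + 0.019016 + 0.042808 + 0.002247 + 0.014568 + 0.058274 = 0.189376
B_spec = 1 / 0.189376 = 5.2805
Ranking by B (broadest → narrowest): Etheostoma spectabile (5.28) > Etheostoma caeruleum (4.34) > Etheostoma nigrum (3.20)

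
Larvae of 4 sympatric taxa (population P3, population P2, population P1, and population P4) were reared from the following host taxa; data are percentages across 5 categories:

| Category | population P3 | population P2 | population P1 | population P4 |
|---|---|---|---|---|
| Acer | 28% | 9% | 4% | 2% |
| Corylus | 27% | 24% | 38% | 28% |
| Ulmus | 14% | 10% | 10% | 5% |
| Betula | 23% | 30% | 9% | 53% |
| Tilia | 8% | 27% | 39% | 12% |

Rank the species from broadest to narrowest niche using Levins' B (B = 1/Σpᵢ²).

Convert percentages to proportions (divide by 100).
Σp_P3ᵢ² = 0.28² + 0.27² + 0.14² + 0.23² + 0.08² = 0.0784 + 0.0729 + 0.0196 + 0.0529 + 0.0064 = 0.2302
B_P3 = 1 / 0.2302 = 4.3440
Σp_P2ᵢ² = 0.09² + 0.24² + 0.10² + 0.30² + 0.27² = 0.0081 + 0.0576 + 0.0100 + 0.0900 + 0.0729 = 0.2386
B_P2 = 1 / 0.2386 = 4.1911
Σp_P1ᵢ² = 0.04² + 0.38² + 0.10² + 0.09² + 0.39² = 0.0016 + 0.1444 + 0.0100 + 0.0081 + 0.1521 = 0.3162
B_P1 = 1 / 0.3162 = 3.1626
Σp_P4ᵢ² = 0.02² + 0.28² + 0.05² + 0.53² + 0.12² = 0.0004 + 0.0784 + 0.0025 + 0.2809 + 0.0144 = 0.3766
B_P4 = 1 / 0.3766 = 2.6553
Ranking by B (broadest → narrowest): population P3 (4.34) > population P2 (4.19) > population P1 (3.16) > population P4 (2.66)

population P3 > population P2 > population P1 > population P4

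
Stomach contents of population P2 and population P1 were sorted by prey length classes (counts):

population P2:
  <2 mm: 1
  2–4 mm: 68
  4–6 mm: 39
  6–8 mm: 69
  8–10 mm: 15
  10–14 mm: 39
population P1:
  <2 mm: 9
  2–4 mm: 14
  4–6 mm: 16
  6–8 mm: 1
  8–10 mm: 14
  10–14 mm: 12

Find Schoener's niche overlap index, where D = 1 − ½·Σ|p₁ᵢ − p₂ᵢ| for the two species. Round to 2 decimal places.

0.63

Proportions for population P2 (n=231): 1/231=0.0043, 68/231=0.2944, 39/231=0.1688, 69/231=0.2987, 15/231=0.0649, 39/231=0.1688
Proportions for population P1 (n=66): 9/66=0.1364, 14/66=0.2121, 16/66=0.2424, 1/66=0.0152, 14/66=0.2121, 12/66=0.1818
Σ|p₁ᵢ − p₂ᵢ| = 0.1321 + 0.0823 + 0.0736 + 0.2835 + 0.1472 + 0.0130 = 0.7317
D = 1 − ½ × 0.7317 = 1 − 0.36585 = 0.63415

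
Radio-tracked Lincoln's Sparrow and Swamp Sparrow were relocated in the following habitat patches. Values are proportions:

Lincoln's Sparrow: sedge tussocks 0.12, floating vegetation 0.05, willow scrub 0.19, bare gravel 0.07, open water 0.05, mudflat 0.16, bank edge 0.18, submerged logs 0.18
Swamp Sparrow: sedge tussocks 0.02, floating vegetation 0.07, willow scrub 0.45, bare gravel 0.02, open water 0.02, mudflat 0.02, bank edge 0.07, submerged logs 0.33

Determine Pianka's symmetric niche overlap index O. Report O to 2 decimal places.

0.77

Σ p₁ᵢp₂ᵢ = 0.0024 + 0.0035 + 0.0855 + 0.0014 + 0.0010 + 0.0032 + 0.0126 + 0.0594 = 0.1690
Σp_1ᵢ² = 0.12² + 0.05² + 0.19² + 0.07² + 0.05² + 0.16² + 0.18² + 0.18² = 0.0144 + 0.0025 + 0.0361 + 0.0049 + 0.0025 + 0.0256 + 0.0324 + 0.0324 = 0.1508
Σp_2ᵢ² = 0.02² + 0.07² + 0.45² + 0.02² + 0.02² + 0.02² + 0.07² + 0.33² = 0.0004 + 0.0049 + 0.2025 + 0.0004 + 0.0004 + 0.0004 + 0.0049 + 0.1089 = 0.3228
O = 0.1690 / √(0.1508 × 0.3228) = 0.1690 / 0.22063 = 0.7660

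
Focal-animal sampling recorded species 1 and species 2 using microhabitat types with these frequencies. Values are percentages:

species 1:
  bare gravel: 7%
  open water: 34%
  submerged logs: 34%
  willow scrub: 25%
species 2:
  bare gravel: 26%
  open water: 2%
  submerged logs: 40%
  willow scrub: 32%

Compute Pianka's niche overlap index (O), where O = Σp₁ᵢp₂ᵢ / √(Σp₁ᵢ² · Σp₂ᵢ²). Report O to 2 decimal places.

Convert percentages to proportions (divide by 100).
Σ p₁ᵢp₂ᵢ = 0.0182 + 0.0068 + 0.1360 + 0.0800 = 0.2410
Σp_1ᵢ² = 0.07² + 0.34² + 0.34² + 0.25² = 0.0049 + 0.1156 + 0.1156 + 0.0625 = 0.2986
Σp_2ᵢ² = 0.26² + 0.02² + 0.40² + 0.32² = 0.0676 + 0.0004 + 0.1600 + 0.1024 = 0.3304
O = 0.2410 / √(0.2986 × 0.3304) = 0.2410 / 0.31410 = 0.7673

0.77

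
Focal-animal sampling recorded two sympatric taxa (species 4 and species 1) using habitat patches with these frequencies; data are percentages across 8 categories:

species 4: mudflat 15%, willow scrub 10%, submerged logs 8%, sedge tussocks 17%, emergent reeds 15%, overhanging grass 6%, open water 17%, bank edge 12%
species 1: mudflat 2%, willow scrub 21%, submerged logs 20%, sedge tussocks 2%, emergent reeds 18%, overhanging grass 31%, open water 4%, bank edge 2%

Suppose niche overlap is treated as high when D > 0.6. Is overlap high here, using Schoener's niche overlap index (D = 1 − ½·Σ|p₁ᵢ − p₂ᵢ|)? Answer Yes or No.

Convert percentages to proportions (divide by 100).
Σ|p₁ᵢ − p₂ᵢ| = 0.13 + 0.11 + 0.12 + 0.15 + 0.03 + 0.25 + 0.13 + 0.10 = 1.02
D = 1 − ½ × 1.02 = 1 − 0.510 = 0.4900
D = 0.4900 < 0.6 → No.

No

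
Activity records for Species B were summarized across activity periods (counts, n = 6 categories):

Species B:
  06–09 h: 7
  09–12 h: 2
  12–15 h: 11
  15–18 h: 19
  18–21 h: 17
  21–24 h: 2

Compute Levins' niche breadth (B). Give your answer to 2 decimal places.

Proportions for Species B (n=58): 7/58=0.1207, 2/58=0.0345, 11/58=0.1897, 19/58=0.3276, 17/58=0.2931, 2/58=0.0345
Σpᵢ² = 0.1207² + 0.0345² + 0.1897² + 0.3276² + 0.2931² + 0.0345² = 0.014568 + 0.001190 + 0.035986 + 0.107322 + 0.085908 + 0.001190 = 0.246164
B = 1 / 0.246164 = 4.0623

4.06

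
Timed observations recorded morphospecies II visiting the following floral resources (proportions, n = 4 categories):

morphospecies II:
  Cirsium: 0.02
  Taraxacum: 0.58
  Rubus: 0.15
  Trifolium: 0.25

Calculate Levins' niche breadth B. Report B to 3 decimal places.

2.371

Σpᵢ² = 0.02² + 0.58² + 0.15² + 0.25² = 0.0004 + 0.3364 + 0.0225 + 0.0625 = 0.4218
B = 1 / 0.4218 = 2.37079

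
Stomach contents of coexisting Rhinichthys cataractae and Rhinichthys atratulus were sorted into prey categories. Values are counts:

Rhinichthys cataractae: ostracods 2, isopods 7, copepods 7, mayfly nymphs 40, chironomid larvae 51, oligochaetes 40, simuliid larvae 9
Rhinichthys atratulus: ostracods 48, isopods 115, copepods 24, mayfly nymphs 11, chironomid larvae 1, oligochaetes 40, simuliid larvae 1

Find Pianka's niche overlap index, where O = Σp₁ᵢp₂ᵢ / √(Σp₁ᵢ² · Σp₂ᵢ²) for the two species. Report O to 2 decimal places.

0.31

Proportions for Rhinichthys cataractae (n=156): 2/156=0.0128, 7/156=0.0449, 7/156=0.0449, 40/156=0.2564, 51/156=0.3269, 40/156=0.2564, 9/156=0.0577
Proportions for Rhinichthys atratulus (n=240): 48/240=0.2000, 115/240=0.4792, 24/240=0.1000, 11/240=0.0458, 1/240=0.0042, 40/240=0.1667, 1/240=0.0042
Σ p₁ᵢp₂ᵢ = 0.002560 + 0.021516 + 0.004490 + 0.011743 + 0.001373 + 0.042742 + 0.000242 = 0.084666
Σp_1ᵢ² = 0.0128² + 0.0449² + 0.0449² + 0.2564² + 0.3269² + 0.2564² + 0.0577² = 0.000164 + 0.002016 + 0.002016 + 0.065741 + 0.106864 + 0.065741 + 0.003329 = 0.245871
Σp_2ᵢ² = 0.2000² + 0.4792² + 0.1000² + 0.0458² + 0.0042² + 0.1667² + 0.0042² = 0.040000 + 0.229633 + 0.010000 + 0.002098 + 0.000018 + 0.027789 + 0.000018 = 0.309556
O = 0.084666 / √(0.245871 × 0.309556) = 0.084666 / 0.2758819 = 0.3069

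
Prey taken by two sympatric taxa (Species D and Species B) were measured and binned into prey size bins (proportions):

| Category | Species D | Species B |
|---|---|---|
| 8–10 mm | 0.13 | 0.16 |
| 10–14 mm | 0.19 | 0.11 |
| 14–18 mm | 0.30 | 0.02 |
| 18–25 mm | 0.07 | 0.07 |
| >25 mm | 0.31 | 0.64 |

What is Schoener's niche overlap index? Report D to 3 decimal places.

Σ|p₁ᵢ − p₂ᵢ| = 0.03 + 0.08 + 0.28 + 0.00 + 0.33 = 0.72
D = 1 − ½ × 0.72 = 1 − 0.360 = 0.64000

0.640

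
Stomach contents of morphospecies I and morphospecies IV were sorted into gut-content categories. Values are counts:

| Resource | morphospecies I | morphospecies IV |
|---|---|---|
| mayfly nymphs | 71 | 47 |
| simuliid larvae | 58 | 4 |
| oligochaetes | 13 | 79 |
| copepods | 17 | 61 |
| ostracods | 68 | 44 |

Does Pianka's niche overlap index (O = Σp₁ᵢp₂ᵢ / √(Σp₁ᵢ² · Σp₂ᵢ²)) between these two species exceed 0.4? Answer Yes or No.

Proportions for morphospecies I (n=227): 71/227=0.3128, 58/227=0.2555, 13/227=0.0573, 17/227=0.0749, 68/227=0.2996
Proportions for morphospecies IV (n=235): 47/235=0.2000, 4/235=0.0170, 79/235=0.3362, 61/235=0.2596, 44/235=0.1872
Σ p₁ᵢp₂ᵢ = 0.062560 + 0.004344 + 0.019264 + 0.019444 + 0.056085 = 0.161697
Σp_1ᵢ² = 0.3128² + 0.2555² + 0.0573² + 0.0749² + 0.2996² = 0.097844 + 0.065280 + 0.003283 + 0.005610 + 0.089760 = 0.261777
Σp_2ᵢ² = 0.2000² + 0.0170² + 0.3362² + 0.2596² + 0.1872² = 0.040000 + 0.000289 + 0.113030 + 0.067392 + 0.035044 = 0.255755
O = 0.161697 / √(0.261777 × 0.255755) = 0.161697 / 0.2587485 = 0.6249
O = 0.6249 > 0.4 → Yes.

Yes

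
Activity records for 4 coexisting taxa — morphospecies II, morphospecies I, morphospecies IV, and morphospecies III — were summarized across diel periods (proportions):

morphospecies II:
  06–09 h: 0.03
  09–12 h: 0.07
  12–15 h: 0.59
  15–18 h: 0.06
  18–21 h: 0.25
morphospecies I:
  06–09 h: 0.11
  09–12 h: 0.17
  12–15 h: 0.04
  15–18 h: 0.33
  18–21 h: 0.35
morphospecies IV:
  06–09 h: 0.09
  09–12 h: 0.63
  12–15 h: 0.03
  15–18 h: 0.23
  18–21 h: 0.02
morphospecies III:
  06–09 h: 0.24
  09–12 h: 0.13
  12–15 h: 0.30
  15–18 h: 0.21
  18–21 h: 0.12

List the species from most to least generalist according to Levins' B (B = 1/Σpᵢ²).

morphospecies III > morphospecies I > morphospecies II > morphospecies IV

Σp_IIᵢ² = 0.03² + 0.07² + 0.59² + 0.06² + 0.25² = 0.0009 + 0.0049 + 0.3481 + 0.0036 + 0.0625 = 0.4200
B_II = 1 / 0.4200 = 2.3810
Σp_Iᵢ² = 0.11² + 0.17² + 0.04² + 0.33² + 0.35² = 0.0121 + 0.0289 + 0.0016 + 0.1089 + 0.1225 = 0.2740
B_I = 1 / 0.2740 = 3.6496
Σp_IVᵢ² = 0.09² + 0.63² + 0.03² + 0.23² + 0.02² = 0.0081 + 0.3969 + 0.0009 + 0.0529 + 0.0004 = 0.4592
B_IV = 1 / 0.4592 = 2.1777
Σp_IIIᵢ² = 0.24² + 0.13² + 0.30² + 0.21² + 0.12² = 0.0576 + 0.0169 + 0.0900 + 0.0441 + 0.0144 = 0.2230
B_III = 1 / 0.2230 = 4.4843
Ranking by B (broadest → narrowest): morphospecies III (4.48) > morphospecies I (3.65) > morphospecies II (2.38) > morphospecies IV (2.18)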